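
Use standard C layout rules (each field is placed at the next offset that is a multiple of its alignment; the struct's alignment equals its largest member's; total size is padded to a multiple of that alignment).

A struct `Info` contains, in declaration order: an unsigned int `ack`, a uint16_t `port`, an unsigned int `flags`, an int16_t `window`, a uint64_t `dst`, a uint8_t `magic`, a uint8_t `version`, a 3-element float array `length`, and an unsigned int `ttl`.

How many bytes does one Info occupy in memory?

ack at 0 (size 4, align 4) → ends 4
port at 4 (size 2, align 2) → ends 6
pad 2 to align 4 for flags
flags at 8 (size 4, align 4) → ends 12
window at 12 (size 2, align 2) → ends 14
pad 2 to align 8 for dst
dst at 16 (size 8, align 8) → ends 24
magic at 24 (size 1, align 1) → ends 25
version at 25 (size 1, align 1) → ends 26
pad 2 to align 4 for length
length at 28 (size 12, align 4) → ends 40
ttl at 40 (size 4, align 4) → ends 44
tail pad 4 to reach multiple of 8
total 48 bytes, alignment 8

48 bytes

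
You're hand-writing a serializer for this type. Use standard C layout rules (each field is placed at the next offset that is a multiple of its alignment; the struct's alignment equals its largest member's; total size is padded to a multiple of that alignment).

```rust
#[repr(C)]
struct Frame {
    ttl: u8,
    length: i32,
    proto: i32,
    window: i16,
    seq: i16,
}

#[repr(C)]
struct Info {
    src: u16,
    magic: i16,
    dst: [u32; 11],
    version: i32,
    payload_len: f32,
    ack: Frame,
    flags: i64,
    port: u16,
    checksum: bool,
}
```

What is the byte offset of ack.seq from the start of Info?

70

Frame: ttl at 0 (size 1, align 1) → ends 1; pad 3 to align 4 for length; length at 4 (size 4, align 4) → ends 8; proto at 8 (size 4, align 4) → ends 12; window at 12 (size 2, align 2) → ends 14; seq at 14 (size 2, align 2) → ends 16; total 16 bytes, alignment 4
src at 0 (size 2, align 2) → ends 2
magic at 2 (size 2, align 2) → ends 4
dst at 4 (size 44, align 4) → ends 48
version at 48 (size 4, align 4) → ends 52
payload_len at 52 (size 4, align 4) → ends 56
ack at 56 (size 16, align 4) → ends 72
within Frame: seq at 14
56 + 14 = 70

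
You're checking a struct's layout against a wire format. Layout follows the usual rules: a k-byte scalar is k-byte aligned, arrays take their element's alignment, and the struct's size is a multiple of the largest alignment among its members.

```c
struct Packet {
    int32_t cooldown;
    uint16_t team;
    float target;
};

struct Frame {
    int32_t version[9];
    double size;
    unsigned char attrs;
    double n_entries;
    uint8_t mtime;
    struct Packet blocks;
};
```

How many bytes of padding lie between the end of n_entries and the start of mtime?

0

Packet: cooldown at 0 (size 4, align 4) → ends 4; team at 4 (size 2, align 2) → ends 6; pad 2 to align 4 for target; target at 8 (size 4, align 4) → ends 12; total 12 bytes, alignment 4
version at 0 (size 36, align 4) → ends 36
pad 4 to align 8 for size
size at 40 (size 8, align 8) → ends 48
attrs at 48 (size 1, align 1) → ends 49
pad 7 to align 8 for n_entries
n_entries at 56 (size 8, align 8) → ends 64
mtime at 64 (size 1, align 1) → ends 65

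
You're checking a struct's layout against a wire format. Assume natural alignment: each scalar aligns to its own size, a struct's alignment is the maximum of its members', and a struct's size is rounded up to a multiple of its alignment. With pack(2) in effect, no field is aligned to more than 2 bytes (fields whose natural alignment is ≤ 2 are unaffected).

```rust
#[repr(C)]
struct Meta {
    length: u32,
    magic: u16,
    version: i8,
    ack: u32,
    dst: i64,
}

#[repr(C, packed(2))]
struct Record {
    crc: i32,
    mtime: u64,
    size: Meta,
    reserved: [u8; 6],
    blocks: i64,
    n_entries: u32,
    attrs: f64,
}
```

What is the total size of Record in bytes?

Meta: length at 0 (size 4, align 4) → ends 4; magic at 4 (size 2, align 2) → ends 6; version at 6 (size 1, align 1) → ends 7; pad 1 to align 4 for ack; ack at 8 (size 4, align 4) → ends 12; pad 4 to align 8 for dst; dst at 16 (size 8, align 8) → ends 24; total 24 bytes, alignment 8
crc at 0 (size 4, align 2) → ends 4
mtime at 4 (size 8, align 2) → ends 12
size at 12 (size 24, align 2) → ends 36
reserved at 36 (size 6, align 1) → ends 42
blocks at 42 (size 8, align 2) → ends 50
n_entries at 50 (size 4, align 2) → ends 54
attrs at 54 (size 8, align 2) → ends 62
total 62 bytes, alignment 2

62 bytes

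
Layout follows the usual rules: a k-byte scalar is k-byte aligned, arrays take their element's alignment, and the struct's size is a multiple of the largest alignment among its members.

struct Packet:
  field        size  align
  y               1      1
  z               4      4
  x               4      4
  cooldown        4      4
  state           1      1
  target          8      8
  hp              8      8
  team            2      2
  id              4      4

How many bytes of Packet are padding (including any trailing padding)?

y at 0 (size 1, align 1) → ends 1
pad 3 to align 4 for z
z at 4 (size 4, align 4) → ends 8
x at 8 (size 4, align 4) → ends 12
cooldown at 12 (size 4, align 4) → ends 16
state at 16 (size 1, align 1) → ends 17
pad 7 to align 8 for target
target at 24 (size 8, align 8) → ends 32
hp at 32 (size 8, align 8) → ends 40
team at 40 (size 2, align 2) → ends 42
pad 2 to align 4 for id
id at 44 (size 4, align 4) → ends 48
total 48 bytes, alignment 8
data bytes 36, size 48 → padding 12

12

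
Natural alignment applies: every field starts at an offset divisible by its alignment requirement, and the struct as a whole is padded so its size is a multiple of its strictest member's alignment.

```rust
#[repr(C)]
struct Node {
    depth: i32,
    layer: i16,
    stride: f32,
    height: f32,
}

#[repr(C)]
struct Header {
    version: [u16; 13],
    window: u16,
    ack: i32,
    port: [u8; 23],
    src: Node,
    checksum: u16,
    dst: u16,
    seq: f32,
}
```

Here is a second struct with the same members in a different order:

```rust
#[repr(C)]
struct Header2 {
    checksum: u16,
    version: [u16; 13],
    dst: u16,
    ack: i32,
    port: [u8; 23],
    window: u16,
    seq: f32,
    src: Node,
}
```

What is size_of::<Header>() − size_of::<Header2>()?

-4

Node: depth at 0 (size 4, align 4) → ends 4; layer at 4 (size 2, align 2) → ends 6; pad 2 to align 4 for stride; stride at 8 (size 4, align 4) → ends 12; height at 12 (size 4, align 4) → ends 16; total 16 bytes, alignment 4
version at 0 (size 26, align 2) → ends 26
window at 26 (size 2, align 2) → ends 28
ack at 28 (size 4, align 4) → ends 32
port at 32 (size 23, align 1) → ends 55
pad 1 to align 4 for src
src at 56 (size 16, align 4) → ends 72
checksum at 72 (size 2, align 2) → ends 74
dst at 74 (size 2, align 2) → ends 76
seq at 76 (size 4, align 4) → ends 80
total 80 bytes, alignment 4
— Header2 —
checksum at 0 (size 2, align 2) → ends 2
version at 2 (size 26, align 2) → ends 28
dst at 28 (size 2, align 2) → ends 30
pad 2 to align 4 for ack
ack at 32 (size 4, align 4) → ends 36
port at 36 (size 23, align 1) → ends 59
pad 1 to align 2 for window
window at 60 (size 2, align 2) → ends 62
pad 2 to align 4 for seq
seq at 64 (size 4, align 4) → ends 68
src at 68 (size 16, align 4) → ends 84
total 84 bytes, alignment 4
80 − 84 = -4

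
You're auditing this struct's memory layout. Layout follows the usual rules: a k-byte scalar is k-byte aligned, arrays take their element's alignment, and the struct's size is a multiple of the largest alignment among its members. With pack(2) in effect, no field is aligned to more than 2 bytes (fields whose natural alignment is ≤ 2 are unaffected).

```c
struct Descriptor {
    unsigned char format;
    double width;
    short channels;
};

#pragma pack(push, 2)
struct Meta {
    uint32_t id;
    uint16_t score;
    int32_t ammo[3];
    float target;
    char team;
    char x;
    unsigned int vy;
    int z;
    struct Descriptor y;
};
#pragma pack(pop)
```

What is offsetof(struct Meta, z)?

Descriptor: @0: format [1B, align 1] → 1; +7 pad (align 8); @8: width [8B, align 8] → 16; @16: channels [2B, align 2] → 18; +6 tail pad (align 8); size 24, align 8
@0: id [4B, align 2] → 4
@4: score [2B, align 2] → 6
@6: ammo [12B, align 2] → 18
@18: target [4B, align 2] → 22
@22: team [1B, align 1] → 23
@23: x [1B, align 1] → 24
@24: vy [4B, align 2] → 28
@28: z [4B, align 2] → 32

28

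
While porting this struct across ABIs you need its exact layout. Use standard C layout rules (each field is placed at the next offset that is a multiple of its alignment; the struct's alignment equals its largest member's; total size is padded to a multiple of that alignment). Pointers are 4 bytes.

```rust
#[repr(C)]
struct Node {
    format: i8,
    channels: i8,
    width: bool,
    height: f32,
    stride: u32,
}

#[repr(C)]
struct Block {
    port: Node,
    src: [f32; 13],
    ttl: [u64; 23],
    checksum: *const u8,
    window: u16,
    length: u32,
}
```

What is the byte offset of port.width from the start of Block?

2

Node: format at 0 (size 1, align 1) → ends 1; channels at 1 (size 1, align 1) → ends 2; width at 2 (size 1, align 1) → ends 3; pad 1 to align 4 for height; height at 4 (size 4, align 4) → ends 8; stride at 8 (size 4, align 4) → ends 12; total 12 bytes, alignment 4
port at 0 (size 12, align 4) → ends 12
within Node: width at 2
0 + 2 = 2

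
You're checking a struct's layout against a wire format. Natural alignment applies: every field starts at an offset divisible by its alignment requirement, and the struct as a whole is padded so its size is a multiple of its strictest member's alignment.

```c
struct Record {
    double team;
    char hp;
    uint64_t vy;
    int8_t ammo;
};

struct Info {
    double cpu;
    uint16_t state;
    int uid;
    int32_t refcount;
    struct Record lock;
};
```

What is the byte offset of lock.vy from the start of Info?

Record: 0..8  team  (8B, 8-aligned); 8..9  hp  (1B, 1-aligned); 9..16  -- padding (7B); 16..24  vy  (8B, 8-aligned); 24..25  ammo  (1B, 1-aligned); 25..32  -- tail padding (7B); sizeof = 32, alignof = 8
0..8  cpu  (8B, 8-aligned)
8..10  state  (2B, 2-aligned)
10..12  -- padding (2B)
12..16  uid  (4B, 4-aligned)
16..20  refcount  (4B, 4-aligned)
20..24  -- padding (4B)
24..56  lock  (32B, 8-aligned)
within Record: vy at 16
24 + 16 = 40

40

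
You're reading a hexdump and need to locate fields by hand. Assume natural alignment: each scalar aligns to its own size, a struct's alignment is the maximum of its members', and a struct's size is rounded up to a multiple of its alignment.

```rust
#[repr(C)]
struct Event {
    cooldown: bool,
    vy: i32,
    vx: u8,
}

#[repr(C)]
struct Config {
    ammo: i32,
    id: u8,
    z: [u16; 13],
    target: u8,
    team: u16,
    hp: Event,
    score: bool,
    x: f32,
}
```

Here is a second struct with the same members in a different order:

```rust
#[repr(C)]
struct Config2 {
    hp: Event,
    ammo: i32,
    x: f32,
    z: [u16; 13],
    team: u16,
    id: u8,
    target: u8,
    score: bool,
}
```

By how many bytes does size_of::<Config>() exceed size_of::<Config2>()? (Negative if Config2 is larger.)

Event: @0: cooldown [1B, align 1] → 1; +3 pad (align 4); @4: vy [4B, align 4] → 8; @8: vx [1B, align 1] → 9; +3 tail pad (align 4); size 12, align 4
@0: ammo [4B, align 4] → 4
@4: id [1B, align 1] → 5
+1 pad (align 2)
@6: z [26B, align 2] → 32
@32: target [1B, align 1] → 33
+1 pad (align 2)
@34: team [2B, align 2] → 36
@36: hp [12B, align 4] → 48
@48: score [1B, align 1] → 49
+3 pad (align 4)
@52: x [4B, align 4] → 56
size 56, align 4
— Config2 —
@0: hp [12B, align 4] → 12
@12: ammo [4B, align 4] → 16
@16: x [4B, align 4] → 20
@20: z [26B, align 2] → 46
@46: team [2B, align 2] → 48
@48: id [1B, align 1] → 49
@49: target [1B, align 1] → 50
@50: score [1B, align 1] → 51
+1 tail pad (align 4)
size 52, align 4
56 − 52 = 4

4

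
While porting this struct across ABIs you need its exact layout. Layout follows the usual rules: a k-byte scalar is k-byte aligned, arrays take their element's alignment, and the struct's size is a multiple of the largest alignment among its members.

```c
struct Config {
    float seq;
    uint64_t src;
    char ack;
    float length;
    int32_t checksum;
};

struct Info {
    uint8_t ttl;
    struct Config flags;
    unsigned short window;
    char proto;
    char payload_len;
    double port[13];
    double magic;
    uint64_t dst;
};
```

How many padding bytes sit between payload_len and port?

Config: seq at 0 (size 4, align 4) → ends 4; pad 4 to align 8 for src; src at 8 (size 8, align 8) → ends 16; ack at 16 (size 1, align 1) → ends 17; pad 3 to align 4 for length; length at 20 (size 4, align 4) → ends 24; checksum at 24 (size 4, align 4) → ends 28; tail pad 4 to reach multiple of 8; total 32 bytes, alignment 8
ttl at 0 (size 1, align 1) → ends 1
pad 7 to align 8 for flags
flags at 8 (size 32, align 8) → ends 40
window at 40 (size 2, align 2) → ends 42
proto at 42 (size 1, align 1) → ends 43
payload_len at 43 (size 1, align 1) → ends 44
pad 4 to align 8 for port
port at 48 (size 104, align 8) → ends 152

4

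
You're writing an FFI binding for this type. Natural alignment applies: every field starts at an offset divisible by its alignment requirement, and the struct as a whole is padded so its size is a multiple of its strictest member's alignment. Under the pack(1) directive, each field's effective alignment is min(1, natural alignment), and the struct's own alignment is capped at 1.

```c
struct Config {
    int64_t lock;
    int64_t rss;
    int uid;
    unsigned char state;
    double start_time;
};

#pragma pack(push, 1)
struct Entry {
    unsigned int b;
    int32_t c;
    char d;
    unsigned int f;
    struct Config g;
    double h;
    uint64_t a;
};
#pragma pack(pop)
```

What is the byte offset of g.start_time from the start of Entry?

37

Config: 0..8  lock  (8B, 8-aligned); 8..16  rss  (8B, 8-aligned); 16..20  uid  (4B, 4-aligned); 20..21  state  (1B, 1-aligned); 21..24  -- padding (3B); 24..32  start_time  (8B, 8-aligned); sizeof = 32, alignof = 8
0..4  b  (4B, 1-aligned)
4..8  c  (4B, 1-aligned)
8..9  d  (1B, 1-aligned)
9..13  f  (4B, 1-aligned)
13..45  g  (32B, 1-aligned)
within Config: start_time at 24
13 + 24 = 37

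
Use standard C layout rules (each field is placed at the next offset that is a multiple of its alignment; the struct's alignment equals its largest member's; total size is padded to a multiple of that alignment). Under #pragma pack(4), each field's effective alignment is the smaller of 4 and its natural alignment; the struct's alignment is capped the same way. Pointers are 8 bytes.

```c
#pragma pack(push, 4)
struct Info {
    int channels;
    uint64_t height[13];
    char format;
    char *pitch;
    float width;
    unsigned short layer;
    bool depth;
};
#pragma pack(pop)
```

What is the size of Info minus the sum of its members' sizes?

@0: channels [4B, align 4] → 4
@4: height [104B, align 4] → 108
@108: format [1B, align 1] → 109
+3 pad (align 4)
@112: pitch [8B, align 4] → 120
@120: width [4B, align 4] → 124
@124: layer [2B, align 2] → 126
@126: depth [1B, align 1] → 127
+1 tail pad (align 4)
size 128, align 4
data bytes 124, size 128 → padding 4

4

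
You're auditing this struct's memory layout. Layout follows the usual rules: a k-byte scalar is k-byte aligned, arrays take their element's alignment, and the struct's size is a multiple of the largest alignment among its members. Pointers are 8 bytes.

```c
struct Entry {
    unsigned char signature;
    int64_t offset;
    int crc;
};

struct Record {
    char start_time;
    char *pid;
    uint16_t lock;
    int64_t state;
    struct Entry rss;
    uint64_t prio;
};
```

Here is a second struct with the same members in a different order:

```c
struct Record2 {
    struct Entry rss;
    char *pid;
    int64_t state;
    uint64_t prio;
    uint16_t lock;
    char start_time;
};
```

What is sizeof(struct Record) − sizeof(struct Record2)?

Entry: signature at 0 (size 1, align 1) → ends 1; pad 7 to align 8 for offset; offset at 8 (size 8, align 8) → ends 16; crc at 16 (size 4, align 4) → ends 20; tail pad 4 to reach multiple of 8; total 24 bytes, alignment 8
start_time at 0 (size 1, align 1) → ends 1
pad 7 to align 8 for pid
pid at 8 (size 8, align 8) → ends 16
lock at 16 (size 2, align 2) → ends 18
pad 6 to align 8 for state
state at 24 (size 8, align 8) → ends 32
rss at 32 (size 24, align 8) → ends 56
prio at 56 (size 8, align 8) → ends 64
total 64 bytes, alignment 8
— Record2 —
rss at 0 (size 24, align 8) → ends 24
pid at 24 (size 8, align 8) → ends 32
state at 32 (size 8, align 8) → ends 40
prio at 40 (size 8, align 8) → ends 48
lock at 48 (size 2, align 2) → ends 50
start_time at 50 (size 1, align 1) → ends 51
tail pad 5 to reach multiple of 8
total 56 bytes, alignment 8
64 − 56 = 8

8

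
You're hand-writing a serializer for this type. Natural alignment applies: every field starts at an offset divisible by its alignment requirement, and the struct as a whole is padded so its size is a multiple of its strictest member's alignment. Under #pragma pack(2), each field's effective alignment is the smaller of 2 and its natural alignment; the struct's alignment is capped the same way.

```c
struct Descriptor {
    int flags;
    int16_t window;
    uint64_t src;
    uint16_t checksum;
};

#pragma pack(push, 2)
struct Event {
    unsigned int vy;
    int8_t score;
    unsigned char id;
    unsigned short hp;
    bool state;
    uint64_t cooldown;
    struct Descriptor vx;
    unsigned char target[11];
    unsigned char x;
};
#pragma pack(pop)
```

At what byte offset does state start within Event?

Descriptor: flags at 0 (size 4, align 4) → ends 4; window at 4 (size 2, align 2) → ends 6; pad 2 to align 8 for src; src at 8 (size 8, align 8) → ends 16; checksum at 16 (size 2, align 2) → ends 18; tail pad 6 to reach multiple of 8; total 24 bytes, alignment 8
vy at 0 (size 4, align 2) → ends 4
score at 4 (size 1, align 1) → ends 5
id at 5 (size 1, align 1) → ends 6
hp at 6 (size 2, align 2) → ends 8
state at 8 (size 1, align 1) → ends 9

8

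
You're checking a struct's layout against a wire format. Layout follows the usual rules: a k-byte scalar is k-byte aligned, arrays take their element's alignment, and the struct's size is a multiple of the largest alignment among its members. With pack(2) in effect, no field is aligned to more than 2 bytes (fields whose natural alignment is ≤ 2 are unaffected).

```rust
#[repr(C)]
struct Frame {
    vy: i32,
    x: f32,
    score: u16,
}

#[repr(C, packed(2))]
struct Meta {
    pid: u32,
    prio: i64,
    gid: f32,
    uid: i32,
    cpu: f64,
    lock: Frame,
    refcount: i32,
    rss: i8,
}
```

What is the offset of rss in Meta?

44

Frame: vy at 0 (size 4, align 4) → ends 4; x at 4 (size 4, align 4) → ends 8; score at 8 (size 2, align 2) → ends 10; tail pad 2 to reach multiple of 4; total 12 bytes, alignment 4
pid at 0 (size 4, align 2) → ends 4
prio at 4 (size 8, align 2) → ends 12
gid at 12 (size 4, align 2) → ends 16
uid at 16 (size 4, align 2) → ends 20
cpu at 20 (size 8, align 2) → ends 28
lock at 28 (size 12, align 2) → ends 40
refcount at 40 (size 4, align 2) → ends 44
rss at 44 (size 1, align 1) → ends 45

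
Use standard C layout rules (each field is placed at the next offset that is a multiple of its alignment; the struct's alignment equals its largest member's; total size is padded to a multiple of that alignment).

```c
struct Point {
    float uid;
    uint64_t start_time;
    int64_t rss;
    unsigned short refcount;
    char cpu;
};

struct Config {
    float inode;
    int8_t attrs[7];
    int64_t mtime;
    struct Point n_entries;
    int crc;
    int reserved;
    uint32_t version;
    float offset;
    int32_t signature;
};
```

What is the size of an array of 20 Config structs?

Point: uid at 0 (size 4, align 4) → ends 4; pad 4 to align 8 for start_time; start_time at 8 (size 8, align 8) → ends 16; rss at 16 (size 8, align 8) → ends 24; refcount at 24 (size 2, align 2) → ends 26; cpu at 26 (size 1, align 1) → ends 27; tail pad 5 to reach multiple of 8; total 32 bytes, alignment 8
inode at 0 (size 4, align 4) → ends 4
attrs at 4 (size 7, align 1) → ends 11
pad 5 to align 8 for mtime
mtime at 16 (size 8, align 8) → ends 24
n_entries at 24 (size 32, align 8) → ends 56
crc at 56 (size 4, align 4) → ends 60
reserved at 60 (size 4, align 4) → ends 64
version at 64 (size 4, align 4) → ends 68
offset at 68 (size 4, align 4) → ends 72
signature at 72 (size 4, align 4) → ends 76
tail pad 4 to reach multiple of 8
total 80 bytes, alignment 8
array of 20: 20 × 80 = 1600

1600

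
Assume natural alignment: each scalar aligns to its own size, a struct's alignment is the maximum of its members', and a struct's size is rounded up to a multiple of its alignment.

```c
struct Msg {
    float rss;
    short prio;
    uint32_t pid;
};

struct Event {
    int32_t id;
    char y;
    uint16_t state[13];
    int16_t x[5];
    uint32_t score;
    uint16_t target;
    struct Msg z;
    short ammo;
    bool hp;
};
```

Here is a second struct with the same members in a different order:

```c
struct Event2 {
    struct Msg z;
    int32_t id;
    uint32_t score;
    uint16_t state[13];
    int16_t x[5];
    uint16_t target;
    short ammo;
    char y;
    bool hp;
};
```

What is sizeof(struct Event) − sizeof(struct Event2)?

Msg: @0: rss [4B, align 4] → 4; @4: prio [2B, align 2] → 6; +2 pad (align 4); @8: pid [4B, align 4] → 12; size 12, align 4
@0: id [4B, align 4] → 4
@4: y [1B, align 1] → 5
+1 pad (align 2)
@6: state [26B, align 2] → 32
@32: x [10B, align 2] → 42
+2 pad (align 4)
@44: score [4B, align 4] → 48
@48: target [2B, align 2] → 50
+2 pad (align 4)
@52: z [12B, align 4] → 64
@64: ammo [2B, align 2] → 66
@66: hp [1B, align 1] → 67
+1 tail pad (align 4)
size 68, align 4
— Event2 —
@0: z [12B, align 4] → 12
@12: id [4B, align 4] → 16
@16: score [4B, align 4] → 20
@20: state [26B, align 2] → 46
@46: x [10B, align 2] → 56
@56: target [2B, align 2] → 58
@58: ammo [2B, align 2] → 60
@60: y [1B, align 1] → 61
@61: hp [1B, align 1] → 62
+2 tail pad (align 4)
size 64, align 4
68 − 64 = 4

4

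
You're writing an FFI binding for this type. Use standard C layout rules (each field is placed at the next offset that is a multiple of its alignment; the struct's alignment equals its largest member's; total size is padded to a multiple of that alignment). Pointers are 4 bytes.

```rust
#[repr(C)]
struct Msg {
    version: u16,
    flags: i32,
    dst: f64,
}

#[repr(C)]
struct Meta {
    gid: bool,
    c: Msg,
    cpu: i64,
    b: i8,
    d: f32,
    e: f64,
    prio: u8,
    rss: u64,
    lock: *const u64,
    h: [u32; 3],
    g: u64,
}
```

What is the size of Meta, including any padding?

Msg: version at 0 (size 2, align 2) → ends 2; pad 2 to align 4 for flags; flags at 4 (size 4, align 4) → ends 8; dst at 8 (size 8, align 8) → ends 16; total 16 bytes, alignment 8
gid at 0 (size 1, align 1) → ends 1
pad 7 to align 8 for c
c at 8 (size 16, align 8) → ends 24
cpu at 24 (size 8, align 8) → ends 32
b at 32 (size 1, align 1) → ends 33
pad 3 to align 4 for d
d at 36 (size 4, align 4) → ends 40
e at 40 (size 8, align 8) → ends 48
prio at 48 (size 1, align 1) → ends 49
pad 7 to align 8 for rss
rss at 56 (size 8, align 8) → ends 64
lock at 64 (size 4, align 4) → ends 68
h at 68 (size 12, align 4) → ends 80
g at 80 (size 8, align 8) → ends 88
total 88 bytes, alignment 8

88 bytes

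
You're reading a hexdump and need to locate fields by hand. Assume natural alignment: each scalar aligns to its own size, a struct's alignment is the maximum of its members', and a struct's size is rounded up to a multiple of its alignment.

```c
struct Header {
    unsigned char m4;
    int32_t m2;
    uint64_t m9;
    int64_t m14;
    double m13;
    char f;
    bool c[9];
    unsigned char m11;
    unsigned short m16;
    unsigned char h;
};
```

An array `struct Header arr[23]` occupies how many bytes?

@0: m4 [1B, align 1] → 1
+3 pad (align 4)
@4: m2 [4B, align 4] → 8
@8: m9 [8B, align 8] → 16
@16: m14 [8B, align 8] → 24
@24: m13 [8B, align 8] → 32
@32: f [1B, align 1] → 33
@33: c [9B, align 1] → 42
@42: m11 [1B, align 1] → 43
+1 pad (align 2)
@44: m16 [2B, align 2] → 46
@46: h [1B, align 1] → 47
+1 tail pad (align 8)
size 48, align 8
array of 23: 23 × 48 = 1104

1104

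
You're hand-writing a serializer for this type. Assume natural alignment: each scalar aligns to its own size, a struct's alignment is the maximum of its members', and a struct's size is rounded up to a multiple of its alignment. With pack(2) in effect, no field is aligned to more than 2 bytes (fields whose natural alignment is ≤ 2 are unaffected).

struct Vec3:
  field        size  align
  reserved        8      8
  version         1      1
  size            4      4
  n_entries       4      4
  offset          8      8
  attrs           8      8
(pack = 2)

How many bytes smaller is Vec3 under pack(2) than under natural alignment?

natural layout:
  0..8  reserved  (8B, 8-aligned)
  8..9  version  (1B, 1-aligned)
  9..12  -- padding (3B)
  12..16  size  (4B, 4-aligned)
  16..20  n_entries  (4B, 4-aligned)
  20..24  -- padding (4B)
  24..32  offset  (8B, 8-aligned)
  32..40  attrs  (8B, 8-aligned)
  sizeof = 40, alignof = 8
packed(2) layout:
  0..8  reserved  (8B, 2-aligned)
  8..9  version  (1B, 1-aligned)
  9..10  -- padding (1B)
  10..14  size  (4B, 2-aligned)
  14..18  n_entries  (4B, 2-aligned)
  18..26  offset  (8B, 2-aligned)
  26..34  attrs  (8B, 2-aligned)
  sizeof = 34, alignof = 2
40 − 34 = 6

6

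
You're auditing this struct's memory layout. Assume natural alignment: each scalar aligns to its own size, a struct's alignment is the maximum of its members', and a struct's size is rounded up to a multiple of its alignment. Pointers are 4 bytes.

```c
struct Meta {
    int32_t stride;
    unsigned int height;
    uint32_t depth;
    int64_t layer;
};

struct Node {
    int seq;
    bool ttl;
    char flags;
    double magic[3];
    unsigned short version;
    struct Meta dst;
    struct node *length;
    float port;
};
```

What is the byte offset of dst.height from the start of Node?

44

Meta: 0..4  stride  (4B, 4-aligned); 4..8  height  (4B, 4-aligned); 8..12  depth  (4B, 4-aligned); 12..16  -- padding (4B); 16..24  layer  (8B, 8-aligned); sizeof = 24, alignof = 8
0..4  seq  (4B, 4-aligned)
4..5  ttl  (1B, 1-aligned)
5..6  flags  (1B, 1-aligned)
6..8  -- padding (2B)
8..32  magic  (24B, 8-aligned)
32..34  version  (2B, 2-aligned)
34..40  -- padding (6B)
40..64  dst  (24B, 8-aligned)
within Meta: height at 4
40 + 4 = 44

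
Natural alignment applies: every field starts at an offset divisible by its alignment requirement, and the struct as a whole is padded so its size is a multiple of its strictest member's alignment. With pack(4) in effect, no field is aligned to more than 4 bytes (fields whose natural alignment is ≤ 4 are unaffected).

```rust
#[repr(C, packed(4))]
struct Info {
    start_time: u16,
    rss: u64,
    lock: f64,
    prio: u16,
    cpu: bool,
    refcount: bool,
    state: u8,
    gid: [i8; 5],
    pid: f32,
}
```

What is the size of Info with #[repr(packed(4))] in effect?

36

@0: start_time [2B, align 2] → 2
+2 pad (align 4)
@4: rss [8B, align 4] → 12
@12: lock [8B, align 4] → 20
@20: prio [2B, align 2] → 22
@22: cpu [1B, align 1] → 23
@23: refcount [1B, align 1] → 24
@24: state [1B, align 1] → 25
@25: gid [5B, align 1] → 30
+2 pad (align 4)
@32: pid [4B, align 4] → 36
size 36, align 4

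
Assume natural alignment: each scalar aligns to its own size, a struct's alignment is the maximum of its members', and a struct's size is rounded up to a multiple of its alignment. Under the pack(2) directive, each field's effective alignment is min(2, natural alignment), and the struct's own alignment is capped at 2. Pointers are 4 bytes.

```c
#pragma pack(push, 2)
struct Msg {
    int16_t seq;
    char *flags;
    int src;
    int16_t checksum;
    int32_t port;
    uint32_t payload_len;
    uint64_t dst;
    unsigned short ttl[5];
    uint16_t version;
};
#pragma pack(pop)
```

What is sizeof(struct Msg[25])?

@0: seq [2B, align 2] → 2
@2: flags [4B, align 2] → 6
@6: src [4B, align 2] → 10
@10: checksum [2B, align 2] → 12
@12: port [4B, align 2] → 16
@16: payload_len [4B, align 2] → 20
@20: dst [8B, align 2] → 28
@28: ttl [10B, align 2] → 38
@38: version [2B, align 2] → 40
size 40, align 2
array of 25: 25 × 40 = 1000

1000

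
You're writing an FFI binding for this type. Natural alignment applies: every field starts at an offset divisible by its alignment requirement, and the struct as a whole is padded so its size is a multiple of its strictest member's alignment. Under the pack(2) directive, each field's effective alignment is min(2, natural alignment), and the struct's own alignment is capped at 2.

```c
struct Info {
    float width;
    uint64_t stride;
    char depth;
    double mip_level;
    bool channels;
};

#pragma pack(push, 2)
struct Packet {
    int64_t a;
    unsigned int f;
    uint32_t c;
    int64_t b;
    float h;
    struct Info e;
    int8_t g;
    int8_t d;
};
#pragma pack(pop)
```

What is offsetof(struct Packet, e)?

Info: @0: width [4B, align 4] → 4; +4 pad (align 8); @8: stride [8B, align 8] → 16; @16: depth [1B, align 1] → 17; +7 pad (align 8); @24: mip_level [8B, align 8] → 32; @32: channels [1B, align 1] → 33; +7 tail pad (align 8); size 40, align 8
@0: a [8B, align 2] → 8
@8: f [4B, align 2] → 12
@12: c [4B, align 2] → 16
@16: b [8B, align 2] → 24
@24: h [4B, align 2] → 28
@28: e [40B, align 2] → 68

28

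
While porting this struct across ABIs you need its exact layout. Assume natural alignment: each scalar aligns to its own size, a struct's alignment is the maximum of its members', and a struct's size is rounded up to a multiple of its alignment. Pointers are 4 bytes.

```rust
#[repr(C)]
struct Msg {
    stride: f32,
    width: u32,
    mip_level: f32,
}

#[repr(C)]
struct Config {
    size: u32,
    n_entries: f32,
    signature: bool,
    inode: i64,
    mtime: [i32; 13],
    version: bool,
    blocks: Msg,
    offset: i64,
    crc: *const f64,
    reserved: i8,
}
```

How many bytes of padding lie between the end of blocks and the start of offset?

4

Msg: @0: stride [4B, align 4] → 4; @4: width [4B, align 4] → 8; @8: mip_level [4B, align 4] → 12; size 12, align 4
@0: size [4B, align 4] → 4
@4: n_entries [4B, align 4] → 8
@8: signature [1B, align 1] → 9
+7 pad (align 8)
@16: inode [8B, align 8] → 24
@24: mtime [52B, align 4] → 76
@76: version [1B, align 1] → 77
+3 pad (align 4)
@80: blocks [12B, align 4] → 92
+4 pad (align 8)
@96: offset [8B, align 8] → 104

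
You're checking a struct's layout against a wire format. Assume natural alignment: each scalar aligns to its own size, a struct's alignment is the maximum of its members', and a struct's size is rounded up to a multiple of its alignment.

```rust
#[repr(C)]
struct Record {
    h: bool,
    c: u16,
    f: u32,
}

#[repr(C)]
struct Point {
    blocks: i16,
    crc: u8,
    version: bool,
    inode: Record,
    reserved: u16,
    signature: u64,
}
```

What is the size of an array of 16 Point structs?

384

Record: 0..1  h  (1B, 1-aligned); 1..2  -- padding (1B); 2..4  c  (2B, 2-aligned); 4..8  f  (4B, 4-aligned); sizeof = 8, alignof = 4
0..2  blocks  (2B, 2-aligned)
2..3  crc  (1B, 1-aligned)
3..4  version  (1B, 1-aligned)
4..12  inode  (8B, 4-aligned)
12..14  reserved  (2B, 2-aligned)
14..16  -- padding (2B)
16..24  signature  (8B, 8-aligned)
sizeof = 24, alignof = 8
array of 16: 16 × 24 = 384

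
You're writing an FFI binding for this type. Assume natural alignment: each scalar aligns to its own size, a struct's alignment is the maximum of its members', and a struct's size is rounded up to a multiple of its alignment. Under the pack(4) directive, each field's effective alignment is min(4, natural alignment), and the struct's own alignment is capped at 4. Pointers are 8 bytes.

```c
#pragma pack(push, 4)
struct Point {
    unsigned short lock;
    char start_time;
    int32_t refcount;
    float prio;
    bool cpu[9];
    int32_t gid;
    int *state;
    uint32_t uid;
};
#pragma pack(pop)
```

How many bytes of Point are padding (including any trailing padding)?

4

lock at 0 (size 2, align 2) → ends 2
start_time at 2 (size 1, align 1) → ends 3
pad 1 to align 4 for refcount
refcount at 4 (size 4, align 4) → ends 8
prio at 8 (size 4, align 4) → ends 12
cpu at 12 (size 9, align 1) → ends 21
pad 3 to align 4 for gid
gid at 24 (size 4, align 4) → ends 28
state at 28 (size 8, align 4) → ends 36
uid at 36 (size 4, align 4) → ends 40
total 40 bytes, alignment 4
data bytes 36, size 40 → padding 4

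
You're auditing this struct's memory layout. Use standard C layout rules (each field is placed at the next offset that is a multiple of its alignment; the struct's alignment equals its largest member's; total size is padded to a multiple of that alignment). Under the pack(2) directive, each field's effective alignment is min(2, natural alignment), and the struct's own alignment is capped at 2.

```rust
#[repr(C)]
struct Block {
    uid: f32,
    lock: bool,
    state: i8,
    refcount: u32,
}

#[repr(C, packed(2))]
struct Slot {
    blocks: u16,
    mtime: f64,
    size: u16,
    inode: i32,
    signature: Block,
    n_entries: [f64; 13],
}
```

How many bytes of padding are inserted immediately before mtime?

0

Block: @0: uid [4B, align 4] → 4; @4: lock [1B, align 1] → 5; @5: state [1B, align 1] → 6; +2 pad (align 4); @8: refcount [4B, align 4] → 12; size 12, align 4
@0: blocks [2B, align 2] → 2
@2: mtime [8B, align 2] → 10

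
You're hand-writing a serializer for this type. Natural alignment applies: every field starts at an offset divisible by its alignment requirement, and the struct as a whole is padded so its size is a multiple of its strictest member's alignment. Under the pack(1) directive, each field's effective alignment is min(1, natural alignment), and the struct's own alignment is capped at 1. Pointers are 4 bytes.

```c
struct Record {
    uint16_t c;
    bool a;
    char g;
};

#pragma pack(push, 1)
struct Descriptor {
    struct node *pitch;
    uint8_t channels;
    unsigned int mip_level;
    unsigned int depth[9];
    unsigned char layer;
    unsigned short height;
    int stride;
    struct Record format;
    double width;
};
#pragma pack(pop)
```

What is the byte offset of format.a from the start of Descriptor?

54

Record: @0: c [2B, align 2] → 2; @2: a [1B, align 1] → 3; @3: g [1B, align 1] → 4; size 4, align 2
@0: pitch [4B, align 1] → 4
@4: channels [1B, align 1] → 5
@5: mip_level [4B, align 1] → 9
@9: depth [36B, align 1] → 45
@45: layer [1B, align 1] → 46
@46: height [2B, align 1] → 48
@48: stride [4B, align 1] → 52
@52: format [4B, align 1] → 56
within Record: a at 2
52 + 2 = 54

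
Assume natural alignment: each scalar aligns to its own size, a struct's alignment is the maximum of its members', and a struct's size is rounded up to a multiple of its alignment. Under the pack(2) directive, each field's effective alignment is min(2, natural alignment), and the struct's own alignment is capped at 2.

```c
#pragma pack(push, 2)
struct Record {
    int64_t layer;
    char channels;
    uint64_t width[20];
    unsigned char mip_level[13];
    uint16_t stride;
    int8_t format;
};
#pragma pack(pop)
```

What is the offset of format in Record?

layer at 0 (size 8, align 2) → ends 8
channels at 8 (size 1, align 1) → ends 9
pad 1 to align 2 for width
width at 10 (size 160, align 2) → ends 170
mip_level at 170 (size 13, align 1) → ends 183
pad 1 to align 2 for stride
stride at 184 (size 2, align 2) → ends 186
format at 186 (size 1, align 1) → ends 187

186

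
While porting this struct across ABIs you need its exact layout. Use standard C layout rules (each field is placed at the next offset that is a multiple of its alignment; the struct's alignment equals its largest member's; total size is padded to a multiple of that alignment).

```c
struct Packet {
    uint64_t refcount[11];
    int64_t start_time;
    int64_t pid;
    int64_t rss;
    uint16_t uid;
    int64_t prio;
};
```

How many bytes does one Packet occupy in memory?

refcount at 0 (size 88, align 8) → ends 88
start_time at 88 (size 8, align 8) → ends 96
pid at 96 (size 8, align 8) → ends 104
rss at 104 (size 8, align 8) → ends 112
uid at 112 (size 2, align 2) → ends 114
pad 6 to align 8 for prio
prio at 120 (size 8, align 8) → ends 128
total 128 bytes, alignment 8

128 bytes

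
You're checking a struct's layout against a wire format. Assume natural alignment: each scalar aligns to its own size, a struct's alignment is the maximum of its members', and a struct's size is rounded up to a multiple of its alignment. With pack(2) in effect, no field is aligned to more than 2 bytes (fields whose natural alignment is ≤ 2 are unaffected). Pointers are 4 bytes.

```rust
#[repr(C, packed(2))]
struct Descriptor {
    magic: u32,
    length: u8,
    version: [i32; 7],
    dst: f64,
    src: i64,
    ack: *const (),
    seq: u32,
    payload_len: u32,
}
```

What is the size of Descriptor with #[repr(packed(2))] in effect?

magic at 0 (size 4, align 2) → ends 4
length at 4 (size 1, align 1) → ends 5
pad 1 to align 2 for version
version at 6 (size 28, align 2) → ends 34
dst at 34 (size 8, align 2) → ends 42
src at 42 (size 8, align 2) → ends 50
ack at 50 (size 4, align 2) → ends 54
seq at 54 (size 4, align 2) → ends 58
payload_len at 58 (size 4, align 2) → ends 62
total 62 bytes, alignment 2

62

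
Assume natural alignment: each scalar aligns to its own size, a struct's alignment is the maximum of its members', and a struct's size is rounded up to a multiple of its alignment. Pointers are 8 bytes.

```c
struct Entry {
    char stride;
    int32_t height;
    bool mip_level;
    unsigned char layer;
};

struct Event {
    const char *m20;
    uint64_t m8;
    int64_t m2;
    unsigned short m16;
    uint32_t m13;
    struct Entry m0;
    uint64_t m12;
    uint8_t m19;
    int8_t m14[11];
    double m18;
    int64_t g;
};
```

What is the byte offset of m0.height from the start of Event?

Entry: 0..1  stride  (1B, 1-aligned); 1..4  -- padding (3B); 4..8  height  (4B, 4-aligned); 8..9  mip_level  (1B, 1-aligned); 9..10  layer  (1B, 1-aligned); 10..12  -- tail padding (2B); sizeof = 12, alignof = 4
0..8  m20  (8B, 8-aligned)
8..16  m8  (8B, 8-aligned)
16..24  m2  (8B, 8-aligned)
24..26  m16  (2B, 2-aligned)
26..28  -- padding (2B)
28..32  m13  (4B, 4-aligned)
32..44  m0  (12B, 4-aligned)
within Entry: height at 4
32 + 4 = 36

36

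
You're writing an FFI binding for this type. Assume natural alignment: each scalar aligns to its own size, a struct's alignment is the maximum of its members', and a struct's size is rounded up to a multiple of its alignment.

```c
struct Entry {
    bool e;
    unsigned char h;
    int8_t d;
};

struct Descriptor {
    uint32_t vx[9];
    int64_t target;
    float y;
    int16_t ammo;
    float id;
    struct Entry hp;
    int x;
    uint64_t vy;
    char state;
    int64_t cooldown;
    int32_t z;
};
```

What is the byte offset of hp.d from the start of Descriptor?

62

Entry: @0: e [1B, align 1] → 1; @1: h [1B, align 1] → 2; @2: d [1B, align 1] → 3; size 3, align 1
@0: vx [36B, align 4] → 36
+4 pad (align 8)
@40: target [8B, align 8] → 48
@48: y [4B, align 4] → 52
@52: ammo [2B, align 2] → 54
+2 pad (align 4)
@56: id [4B, align 4] → 60
@60: hp [3B, align 1] → 63
within Entry: d at 2
60 + 2 = 62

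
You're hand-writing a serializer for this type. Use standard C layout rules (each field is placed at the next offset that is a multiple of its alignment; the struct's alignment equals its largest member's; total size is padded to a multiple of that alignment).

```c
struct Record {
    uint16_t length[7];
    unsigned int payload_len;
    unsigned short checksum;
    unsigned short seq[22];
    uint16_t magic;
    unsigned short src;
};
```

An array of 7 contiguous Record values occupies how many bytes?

@0: length [14B, align 2] → 14
+2 pad (align 4)
@16: payload_len [4B, align 4] → 20
@20: checksum [2B, align 2] → 22
@22: seq [44B, align 2] → 66
@66: magic [2B, align 2] → 68
@68: src [2B, align 2] → 70
+2 tail pad (align 4)
size 72, align 4
array of 7: 7 × 72 = 504

504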